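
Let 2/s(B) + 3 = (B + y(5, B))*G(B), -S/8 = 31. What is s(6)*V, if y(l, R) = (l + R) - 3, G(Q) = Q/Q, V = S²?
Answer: 123008/11 ≈ 11183.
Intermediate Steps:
S = -248 (S = -8*31 = -248)
V = 61504 (V = (-248)² = 61504)
G(Q) = 1
y(l, R) = -3 + R + l (y(l, R) = (R + l) - 3 = -3 + R + l)
s(B) = 2/(-1 + 2*B) (s(B) = 2/(-3 + (B + (-3 + B + 5))*1) = 2/(-3 + (B + (2 + B))*1) = 2/(-3 + (2 + 2*B)*1) = 2/(-3 + (2 + 2*B)) = 2/(-1 + 2*B))
s(6)*V = (2/(-1 + 2*6))*61504 = (2/(-1 + 12))*61504 = (2/11)*61504 = 123008/11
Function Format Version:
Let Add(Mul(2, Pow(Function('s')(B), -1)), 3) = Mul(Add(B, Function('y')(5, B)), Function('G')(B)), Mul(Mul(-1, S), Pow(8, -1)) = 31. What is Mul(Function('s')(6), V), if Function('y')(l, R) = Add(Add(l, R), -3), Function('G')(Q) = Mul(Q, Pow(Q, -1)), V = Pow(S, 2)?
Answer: Rational(123008, 11) ≈ 11183.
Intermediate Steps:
S = -248 (S = Mul(-8, 31) = -248)
V = 61504 (V = Pow(-248, 2) = 61504)
Function('G')(Q) = 1
Function('y')(l, R) = Add(-3, R, l) (Function('y')(l, R) = Add(Add(R, l), -3) = Add(-3, R, l))
Function('s')(B) = Mul(2, Pow(Add(-1, Mul(2, B)), -1)) (Function('s')(B) = Mul(2, Pow(Add(-3, Mul(Add(B, Add(-3, B, 5)), 1)), -1)) = Mul(2, Pow(Add(-3, Mul(Add(B, Add(2, B)), 1)), -1)) = Mul(2, Pow(Add(-3, Mul(Add(2, Mul(2, B)), 1)), -1)) = Mul(2, Pow(Add(-3, Add(2, Mul(2, B))), -1)) = Mul(2, Pow(Add(-1, Mul(2, B)), -1)))
Mul(Function('s')(6), V) = Mul(Mul(2, Pow(Add(-1, Mul(2, 6)), -1)), 61504) = Mul(Mul(2, Pow(Add(-1, 12), -1)), 61504) = Mul(Mul(2, Pow(11, -1)), 61504) = Mul(Mul(2, Rational(1, 11)), 61504) = Mul(Rational(2, 11), 61504) = Rational(123008, 11)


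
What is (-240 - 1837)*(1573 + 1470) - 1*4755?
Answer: -6325066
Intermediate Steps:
(-240 - 1837)*(1573 + 1470) - 1*4755 = -2077*3043 - 4755 = -6320311 - 4755 = -6325066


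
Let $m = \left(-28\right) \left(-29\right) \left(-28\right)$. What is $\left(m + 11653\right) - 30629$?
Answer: $-41712$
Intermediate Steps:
$m = -22736$ ($m = 812 \left(-28\right) = -22736$)
$\left(m + 11653\right) - 30629 = \left(-22736 + 11653\right) - 30629 = -11083 - 30629 = -41712$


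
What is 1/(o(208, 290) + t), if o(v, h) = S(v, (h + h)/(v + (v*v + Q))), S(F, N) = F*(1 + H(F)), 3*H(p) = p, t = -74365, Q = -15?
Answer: -3/179207 ≈ -1.6740e-5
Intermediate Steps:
H(p) = p/3
S(F, N) = F*(1 + F/3)
o(v, h) = v*(3 + v)/3
1/(o(208, 290) + t) = 1/((⅓)*208*(3 + 208) - 74365) = 1/((⅓)*208*211 - 74365) = 1/(43888/3 - 74365) = 1/(-179207/3) = -3/179207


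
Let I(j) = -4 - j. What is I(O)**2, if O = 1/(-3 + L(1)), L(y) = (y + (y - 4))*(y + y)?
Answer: 729/49 ≈ 14.878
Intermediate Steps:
L(y) = 2*y*(-4 + 2*y) (L(y) = (y + (-4 + y))*(2*y) = (-4 + 2*y)*(2*y) = 2*y*(-4 + 2*y))
O = -1/7 (O = 1/(-3 + 4*1*(-2 + 1)) = 1/(-3 + 4*1*(-1)) = 1/(-3 - 4) = 1/(-7) = -1/7 ≈ -0.14286)
I(O)**2 = (-4 - 1*(-1/7))**2 = (-4 + 1/7)**2 = (-27/7)**2 = 729/49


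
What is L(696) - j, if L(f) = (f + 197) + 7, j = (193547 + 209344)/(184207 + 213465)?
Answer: 357501909/397672 ≈ 898.99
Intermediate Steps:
j = 402891/397672 ≈ 1.0131
L(f) = 204 + f (L(f) = (197 + f) + 7 = 204 + f)
L(696) - j = (204 + 696) - 1*402891/397672 = 900 - 402891/397672 = 357501909/397672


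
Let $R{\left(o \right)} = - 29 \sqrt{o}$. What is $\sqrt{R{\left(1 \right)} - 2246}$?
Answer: $5 i \sqrt{91} \approx 47.697 i$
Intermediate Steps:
$\sqrt{R{\left(1 \right)} - 2246} = \sqrt{- 29 \sqrt{1} - 2246} = \sqrt{\left(-29\right) 1 - 2246} = \sqrt{-29 - 2246} = \sqrt{-2275} = 5 i \sqrt{91}$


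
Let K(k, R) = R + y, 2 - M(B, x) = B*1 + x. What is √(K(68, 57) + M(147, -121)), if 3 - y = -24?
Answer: 2*√15 ≈ 7.7460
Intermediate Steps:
y = 27 (y = 3 - 1*(-24) = 3 + 24 = 27)
M(B, x) = 2 - B - x (M(B, x) = 2 - (B*1 + x) = 2 - (B + x) = 2 + (-B - x) = 2 - B - x)
K(k, R) = 27 + R (K(k, R) = R + 27 = 27 + R)
√(K(68, 57) + M(147, -121)) = √((27 + 57) + (2 - 1*147 - 1*(-121))) = √(84 + (2 - 147 + 121)) = √(84 - 24) = √60 = 2*√15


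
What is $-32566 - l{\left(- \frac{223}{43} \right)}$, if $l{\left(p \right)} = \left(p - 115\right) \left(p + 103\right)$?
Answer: $- \frac{38477926}{1849} \approx -20810.0$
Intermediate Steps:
$l{\left(p \right)} = \left(-115 + p\right) \left(103 + p\right)$
$-32566 - l{\left(- \frac{223}{43} \right)} = -32566 - \left(-11845 + \left(- \frac{223}{43}\right)^{2} - 12 \left(- \frac{223}{43}\right)\right) = -32566 - \left(-11845 + \left(\left(-223\right) \frac{1}{43}\right)^{2} - 12 \left(\left(-223\right) \frac{1}{43}\right)\right) = -32566 - \left(-11845 + \left(- \frac{223}{43}\right)^{2} - - \frac{2676}{43}\right) = -32566 - \left(-11845 + \frac{49729}{1849} + \frac{2676}{43}\right) = -32566 - - \frac{21736608}{1849} = -32566 + \frac{21736608}{1849} = - \frac{38477926}{1849}$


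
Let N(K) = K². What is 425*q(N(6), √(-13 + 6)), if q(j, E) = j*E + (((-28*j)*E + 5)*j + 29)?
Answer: 88825 - 15407100*I*√7 ≈ 88825.0 - 4.0763e+7*I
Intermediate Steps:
q(j, E) = 29 + E*j + j*(5 - 28*E*j) (q(j, E) = E*j + ((-28*E*j + 5)*j + 29) = E*j + ((5 - 28*E*j)*j + 29) = E*j + (j*(5 - 28*E*j) + 29) = E*j + (29 + j*(5 - 28*E*j)) = 29 + E*j + j*(5 - 28*E*j))
425*q(N(6), √(-13 + 6)) = 425*(29 + 5*6² + √(-13 + 6)*6² - 28*√(-13 + 6)*(6²)²) = 425*(29 + 5*36 + √(-7)*36 - 28*√(-7)*36²) = 425*(29 + 180 + (I*√7)*36 - 28*I*√7*1296) = 425*(29 + 180 + 36*I*√7 - 36288*I*√7) = 425*(209 - 36252*I*√7) = 88825 - 15407100*I*√7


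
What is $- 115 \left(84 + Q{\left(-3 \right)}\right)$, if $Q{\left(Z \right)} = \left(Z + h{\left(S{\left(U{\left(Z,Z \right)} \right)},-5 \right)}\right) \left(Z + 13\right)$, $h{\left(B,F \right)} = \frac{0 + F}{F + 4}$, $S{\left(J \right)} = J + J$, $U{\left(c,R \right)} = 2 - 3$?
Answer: $-11960$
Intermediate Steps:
$U{\left(c,R \right)} = -1$
$S{\left(J \right)} = 2 J$
$h{\left(B,F \right)} = \frac{F}{4 + F}$
$Q{\left(Z \right)} = \left(5 + Z\right) \left(13 + Z\right)$ ($Q{\left(Z \right)} = \left(Z - \frac{5}{4 - 5}\right) \left(Z + 13\right) = \left(Z - \frac{5}{-1}\right) \left(13 + Z\right) = \left(Z - -5\right) \left(13 + Z\right) = \left(Z + 5\right) \left(13 + Z\right) = \left(5 + Z\right) \left(13 + Z\right)$)
$- 115 \left(84 + Q{\left(-3 \right)}\right) = - 115 \left(84 + \left(65 + \left(-3\right)^{2} + 18 \left(-3\right)\right)\right) = - 115 \left(84 + \left(65 + 9 - 54\right)\right) = - 115 \left(84 + 20\right) = \left(-115\right) 104 = -11960$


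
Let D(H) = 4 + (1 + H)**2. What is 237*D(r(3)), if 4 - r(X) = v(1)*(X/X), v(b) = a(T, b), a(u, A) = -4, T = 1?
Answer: 20145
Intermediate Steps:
v(b) = -4
r(X) = 8 (r(X) = 4 - (-4)*X/X = 4 - (-4) = 4 - 1*(-4) = 4 + 4 = 8)
237*D(r(3)) = 237*(4 + (1 + 8)**2) = 237*(4 + 9**2) = 237*(4 + 81) = 237*85 = 20145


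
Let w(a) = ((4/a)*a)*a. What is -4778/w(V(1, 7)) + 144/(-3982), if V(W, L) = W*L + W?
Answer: -4757651/31856 ≈ -149.35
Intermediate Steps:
V(W, L) = W + L*W (V(W, L) = L*W + W = W + L*W)
w(a) = 4*a
-4778/w(V(1, 7)) + 144/(-3982) = -4778*1/(4*(1 + 7)) + 144/(-3982) = -4778/(4*(1*8)) + 144*(-1/3982) = -4778/(4*8) - 72/1991 = -4778/32 - 72/1991 = -4778*1/32 - 72/1991 = -2389/16 - 72/1991 = -4757651/31856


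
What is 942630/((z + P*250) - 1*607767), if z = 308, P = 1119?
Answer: -942630/327709 ≈ -2.8764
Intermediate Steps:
942630/((z + P*250) - 1*607767) = 942630/((308 + 1119*250) - 1*607767) = 942630/((308 + 279750) - 607767) = 942630/(280058 - 607767) = 942630/(-327709) = 942630*(-1/327709) = -942630/327709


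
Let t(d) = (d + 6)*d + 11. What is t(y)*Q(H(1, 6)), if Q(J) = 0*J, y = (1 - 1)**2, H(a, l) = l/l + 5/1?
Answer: 0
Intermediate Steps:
H(a, l) = 6 (H(a, l) = 1 + 5*1 = 1 + 5 = 6)
y = 0 (y = 0**2 = 0)
Q(J) = 0
t(d) = 11 + d*(6 + d) (t(d) = (6 + d)*d + 11 = d*(6 + d) + 11 = 11 + d*(6 + d))
t(y)*Q(H(1, 6)) = (11 + 0**2 + 6*0)*0 = (11 + 0 + 0)*0 = 11*0 = 0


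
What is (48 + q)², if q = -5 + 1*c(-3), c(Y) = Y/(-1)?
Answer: 2116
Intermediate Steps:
c(Y) = -Y (c(Y) = Y*(-1) = -Y)
q = -2 (q = -5 + 1*(-1*(-3)) = -5 + 1*3 = -5 + 3 = -2)
(48 + q)² = (48 - 2)² = 46² = 2116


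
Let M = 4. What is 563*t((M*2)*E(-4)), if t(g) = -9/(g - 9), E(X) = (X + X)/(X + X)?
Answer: 5067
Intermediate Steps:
E(X) = 1 (E(X) = (2*X)/((2*X)) = (2*X)*(1/(2*X)) = 1)
t(g) = -9/(-9 + g)
563*t((M*2)*E(-4)) = 563*(-9/(-9 + (4*2)*1)) = 563*(-9/(-9 + 8*1)) = 563*(-9/(-9 + 8)) = 563*(-9/(-1)) = 563*(-9*(-1)) = 563*9 = 5067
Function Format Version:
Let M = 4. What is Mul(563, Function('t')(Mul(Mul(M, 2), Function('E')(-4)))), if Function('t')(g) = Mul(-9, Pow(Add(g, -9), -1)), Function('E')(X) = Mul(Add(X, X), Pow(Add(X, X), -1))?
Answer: 5067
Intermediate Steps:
Function('E')(X) = 1 (Function('E')(X) = Mul(Mul(2, X), Pow(Mul(2, X), -1)) = Mul(Mul(2, X), Mul(Rational(1, 2), Pow(X, -1))) = 1)
Function('t')(g) = Mul(-9, Pow(Add(-9, g), -1))
Mul(563, Function('t')(Mul(Mul(M, 2), Function('E')(-4)))) = Mul(563, Mul(-9, Pow(Add(-9, Mul(Mul(4, 2), 1)), -1))) = Mul(563, Mul(-9, Pow(Add(-9, Mul(8, 1)), -1))) = Mul(563, Mul(-9, Pow(Add(-9, 8), -1))) = Mul(563, Mul(-9, Pow(-1, -1))) = Mul(563, Mul(-9, -1)) = Mul(563, 9) = 5067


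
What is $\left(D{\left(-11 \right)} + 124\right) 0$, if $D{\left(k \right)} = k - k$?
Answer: $0$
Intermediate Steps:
$D{\left(k \right)} = 0$
$\left(D{\left(-11 \right)} + 124\right) 0 = \left(0 + 124\right) 0 = 124 \cdot 0 = 0$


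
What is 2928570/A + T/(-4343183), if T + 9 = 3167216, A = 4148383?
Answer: -419472237971/18017186523089 ≈ -0.023282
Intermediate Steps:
T = 3167207 (T = -9 + 3167216 = 3167207)
2928570/A + T/(-4343183) = 2928570/4148383 + 3167207/(-4343183) = 2928570*(1/4148383) + 3167207*(-1/4343183) = 2928570/4148383 - 3167207/4343183 = -419472237971/18017186523089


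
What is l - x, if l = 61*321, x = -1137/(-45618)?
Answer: 297748307/15206 ≈ 19581.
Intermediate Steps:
x = 379/15206 (x = -1137*(-1/45618) = 379/15206 ≈ 0.024924)
l = 19581
l - x = 19581 - 1*379/15206 = 19581 - 379/15206 = 297748307/15206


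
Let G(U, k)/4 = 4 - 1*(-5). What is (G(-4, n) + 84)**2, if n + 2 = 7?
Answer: 14400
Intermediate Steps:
n = 5 (n = -2 + 7 = 5)
G(U, k) = 36 (G(U, k) = 4*(4 - 1*(-5)) = 4*(4 + 5) = 4*9 = 36)
(G(-4, n) + 84)**2 = (36 + 84)**2 = 120**2 = 14400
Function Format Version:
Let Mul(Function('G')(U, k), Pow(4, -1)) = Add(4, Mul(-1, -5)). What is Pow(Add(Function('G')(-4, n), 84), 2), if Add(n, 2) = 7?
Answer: 14400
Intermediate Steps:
n = 5 (n = Add(-2, 7) = 5)
Function('G')(U, k) = 36 (Function('G')(U, k) = Mul(4, Add(4, Mul(-1, -5))) = Mul(4, Add(4, 5)) = Mul(4, 9) = 36)
Pow(Add(Function('G')(-4, n), 84), 2) = Pow(Add(36, 84), 2) = Pow(120, 2) = 14400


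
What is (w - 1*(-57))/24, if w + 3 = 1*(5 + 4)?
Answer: 21/8 ≈ 2.6250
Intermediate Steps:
w = 6 (w = -3 + 1*(5 + 4) = -3 + 1*9 = -3 + 9 = 6)
(w - 1*(-57))/24 = (6 - 1*(-57))/24 = (6 + 57)*(1/24) = 63*(1/24) = 21/8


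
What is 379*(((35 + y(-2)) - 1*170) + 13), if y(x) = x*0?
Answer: -46238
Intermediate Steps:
y(x) = 0
379*(((35 + y(-2)) - 1*170) + 13) = 379*(((35 + 0) - 1*170) + 13) = 379*((35 - 170) + 13) = 379*(-135 + 13) = 379*(-122) = -46238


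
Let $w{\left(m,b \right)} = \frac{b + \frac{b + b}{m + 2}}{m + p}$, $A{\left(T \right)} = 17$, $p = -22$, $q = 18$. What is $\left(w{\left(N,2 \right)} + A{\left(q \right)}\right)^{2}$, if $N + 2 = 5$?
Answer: $\frac{2563201}{9025} \approx 284.01$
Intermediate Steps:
$N = 3$ ($N = -2 + 5 = 3$)
$w{\left(m,b \right)} = \frac{b + \frac{2 b}{2 + m}}{-22 + m}$ ($w{\left(m,b \right)} = \frac{b + \frac{b + b}{m + 2}}{m - 22} = \frac{b + \frac{2 b}{2 + m}}{-22 + m}$)
$\left(w{\left(N,2 \right)} + A{\left(q \right)}\right)^{2} = \left(\frac{2 \left(4 + 3\right)}{-44 + 3^{2} - 60} + 17\right)^{2} = \left(2 \frac{1}{-44 + 9 - 60} \cdot 7 + 17\right)^{2} = \left(2 \frac{1}{-95} \cdot 7 + 17\right)^{2} = \left(2 \left(- \frac{1}{95}\right) 7 + 17\right)^{2} = \left(- \frac{14}{95} + 17\right)^{2} = \left(\frac{1601}{95}\right)^{2} = \frac{2563201}{9025}$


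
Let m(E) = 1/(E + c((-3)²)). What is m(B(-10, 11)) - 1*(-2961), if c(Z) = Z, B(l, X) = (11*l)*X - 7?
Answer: 3576887/1208 ≈ 2961.0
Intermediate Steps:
B(l, X) = -7 + 11*X*l (B(l, X) = 11*X*l - 7 = -7 + 11*X*l)
m(E) = 1/(9 + E) (m(E) = 1/(E + (-3)²) = 1/(E + 9) = 1/(9 + E))
m(B(-10, 11)) - 1*(-2961) = 1/(9 + (-7 + 11*11*(-10))) - 1*(-2961) = 1/(9 + (-7 - 1210)) + 2961 = 1/(9 - 1217) + 2961 = 1/(-1208) + 2961 = -1/1208 + 2961 = 3576887/1208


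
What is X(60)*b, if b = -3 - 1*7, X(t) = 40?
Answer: -400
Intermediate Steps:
b = -10 (b = -3 - 7 = -10)
X(60)*b = 40*(-10) = -400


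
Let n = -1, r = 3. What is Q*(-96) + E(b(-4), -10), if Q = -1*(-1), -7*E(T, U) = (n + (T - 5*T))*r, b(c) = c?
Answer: -717/7 ≈ -102.43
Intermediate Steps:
E(T, U) = 3/7 + 12*T/7 (E(T, U) = -(-1 + (T - 5*T))*3/7 = -(-1 - 4*T)*3/7 = -(-3 - 12*T)/7 = 3/7 + 12*T/7)
Q = 1
Q*(-96) + E(b(-4), -10) = 1*(-96) + (3/7 + (12/7)*(-4)) = -96 + (3/7 - 48/7) = -96 - 45/7 = -717/7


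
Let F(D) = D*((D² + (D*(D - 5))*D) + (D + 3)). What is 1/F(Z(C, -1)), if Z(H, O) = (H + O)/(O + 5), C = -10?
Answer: 256/35761 ≈ 0.0071586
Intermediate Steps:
Z(H, O) = (H + O)/(5 + O)
F(D) = D*(3 + D + D² + D²*(-5 + D)) (F(D) = D*((D² + (D*(-5 + D))*D) + (3 + D)) = D*((D² + D²*(-5 + D)) + (3 + D)) = D*(3 + D + D² + D²*(-5 + D)))
1/F(Z(C, -1)) = 1/(((-10 - 1)/(5 - 1))*(3 + (-10 - 1)/(5 - 1) + ((-10 - 1)/(5 - 1))³ - 4*(-10 - 1)²/(5 - 1)²)) = 1/((-11/4)*(3 - 11/4 + (-11/4)³ - 4*(-11/4)²)) = 1/(((¼)*(-11))*(3 + (¼)*(-11) + ((¼)*(-11))³ - 4*((¼)*(-11))²)) = 1/(-11*(3 - 11/4 + (-11/4)³ - 4*(-11/4)²)/4) = 1/(-11*(3 - 11/4 - 1331/64 - 4*121/16)/4) = 1/(-11*(3 - 11/4 - 1331/64 - 121/4)/4) = 1/(-11/4*(-3251/64)) = 1/(35761/256) = 256/35761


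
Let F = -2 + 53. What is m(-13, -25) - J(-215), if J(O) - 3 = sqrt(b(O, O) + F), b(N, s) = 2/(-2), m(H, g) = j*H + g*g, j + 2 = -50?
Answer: 1298 - 5*sqrt(2) ≈ 1290.9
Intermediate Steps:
j = -52 (j = -2 - 50 = -52)
m(H, g) = g**2 - 52*H (m(H, g) = -52*H + g*g = -52*H + g**2 = g**2 - 52*H)
b(N, s) = -1 (b(N, s) = 2*(-1/2) = -1)
F = 51
J(O) = 3 + 5*sqrt(2) (J(O) = 3 + sqrt(-1 + 51) = 3 + sqrt(50) = 3 + 5*sqrt(2))
m(-13, -25) - J(-215) = ((-25)**2 - 52*(-13)) - (3 + 5*sqrt(2)) = (625 + 676) + (-3 - 5*sqrt(2)) = 1301 + (-3 - 5*sqrt(2)) = 1298 - 5*sqrt(2)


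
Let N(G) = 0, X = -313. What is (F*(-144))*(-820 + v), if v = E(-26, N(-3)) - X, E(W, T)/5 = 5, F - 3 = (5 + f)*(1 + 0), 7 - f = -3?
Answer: 1249344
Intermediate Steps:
f = 10 (f = 7 - 1*(-3) = 7 + 3 = 10)
F = 18 (F = 3 + (5 + 10)*(1 + 0) = 3 + 15*1 = 3 + 15 = 18)
E(W, T) = 25 (E(W, T) = 5*5 = 25)
v = 338 (v = 25 - 1*(-313) = 25 + 313 = 338)
(F*(-144))*(-820 + v) = (18*(-144))*(-820 + 338) = -2592*(-482) = 1249344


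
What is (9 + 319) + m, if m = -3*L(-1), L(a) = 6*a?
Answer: 346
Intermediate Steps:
m = 18 (m = -18*(-1) = -3*(-6) = 18)
(9 + 319) + m = (9 + 319) + 18 = 328 + 18 = 346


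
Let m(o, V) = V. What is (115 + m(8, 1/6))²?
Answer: 477481/36 ≈ 13263.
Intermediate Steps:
(115 + m(8, 1/6))² = (115 + 1/6)² = (115 + ⅙)² = (691/6)² = 477481/36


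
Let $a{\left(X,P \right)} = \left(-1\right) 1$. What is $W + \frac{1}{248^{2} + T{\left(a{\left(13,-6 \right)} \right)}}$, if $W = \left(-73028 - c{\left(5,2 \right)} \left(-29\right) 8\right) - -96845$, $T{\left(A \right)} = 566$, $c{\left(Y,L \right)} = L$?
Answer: $\frac{1507121671}{62070} \approx 24281.0$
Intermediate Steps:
$a{\left(X,P \right)} = -1$
$W = 24281$ ($W = \left(-73028 - 2 \left(-29\right) 8\right) - -96845 = \left(-73028 - \left(-58\right) 8\right) + 96845 = \left(-73028 - -464\right) + 96845 = \left(-73028 + 464\right) + 96845 = -72564 + 96845 = 24281$)
$W + \frac{1}{248^{2} + T{\left(a{\left(13,-6 \right)} \right)}} = 24281 + \frac{1}{248^{2} + 566} = 24281 + \frac{1}{61504 + 566} = 24281 + \frac{1}{62070} = \frac{1507121671}{62070}$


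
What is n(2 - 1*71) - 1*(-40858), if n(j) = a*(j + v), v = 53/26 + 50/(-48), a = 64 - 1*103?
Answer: 348081/8 ≈ 43510.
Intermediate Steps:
a = -39 (a = 64 - 103 = -39)
v = 311/312 (v = 53*(1/26) + 50*(-1/48) = 53/26 - 25/24 = 311/312 ≈ 0.99679)
n(j) = -311/8 - 39*j (n(j) = -39*(j + 311/312) = -39*(311/312 + j) = -311/8 - 39*j)
n(2 - 1*71) - 1*(-40858) = (-311/8 - 39*(2 - 1*71)) - 1*(-40858) = (-311/8 - 39*(2 - 71)) + 40858 = (-311/8 - 39*(-69)) + 40858 = (-311/8 + 2691) + 40858 = 21217/8 + 40858 = 348081/8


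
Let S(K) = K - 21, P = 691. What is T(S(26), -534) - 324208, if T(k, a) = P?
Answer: -323517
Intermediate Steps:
S(K) = -21 + K
T(k, a) = 691
T(S(26), -534) - 324208 = 691 - 324208 = -323517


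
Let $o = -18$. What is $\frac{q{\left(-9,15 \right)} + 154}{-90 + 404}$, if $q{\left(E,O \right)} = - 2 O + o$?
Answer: $\frac{53}{157} \approx 0.33758$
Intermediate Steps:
$q{\left(E,O \right)} = -18 - 2 O$ ($q{\left(E,O \right)} = - 2 O - 18 = -18 - 2 O$)
$\frac{q{\left(-9,15 \right)} + 154}{-90 + 404} = \frac{\left(-18 - 30\right) + 154}{-90 + 404} = \frac{\left(-18 - 30\right) + 154}{314} = \left(-48 + 154\right) \frac{1}{314} = 106 \cdot \frac{1}{314} = \frac{53}{157}$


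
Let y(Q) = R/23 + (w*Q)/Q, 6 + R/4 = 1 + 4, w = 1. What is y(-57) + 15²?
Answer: 5194/23 ≈ 225.83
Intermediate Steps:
R = -4 (R = -24 + 4*(1 + 4) = -24 + 4*5 = -24 + 20 = -4)
y(Q) = 19/23 (y(Q) = -4/23 + (1*Q)/Q = -4*1/23 + Q/Q = -4/23 + 1 = 19/23)
y(-57) + 15² = 19/23 + 15² = 19/23 + 225 = 5194/23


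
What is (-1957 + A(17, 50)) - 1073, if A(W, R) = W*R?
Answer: -2180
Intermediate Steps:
A(W, R) = R*W
(-1957 + A(17, 50)) - 1073 = (-1957 + 50*17) - 1073 = (-1957 + 850) - 1073 = -1107 - 1073 = -2180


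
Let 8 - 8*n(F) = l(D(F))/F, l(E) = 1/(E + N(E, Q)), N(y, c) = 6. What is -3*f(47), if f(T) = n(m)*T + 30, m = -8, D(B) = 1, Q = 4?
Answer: -103629/448 ≈ -231.31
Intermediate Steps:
l(E) = 1/(6 + E) (l(E) = 1/(E + 6) = 1/(6 + E))
n(F) = 1 - 1/(56*F) (n(F) = 1 - 1/(8*(6 + 1)*F) = 1 - 1/(8*7*F) = 1 - 1/(56*F))
f(T) = 30 + 449*T/448 (f(T) = ((-1/56 - 8)/(-8))*T + 30 = (-1/8*(-449/56))*T + 30 = 449*T/448 + 30 = 30 + 449*T/448)
-3*f(47) = -3*(30 + (449/448)*47) = -3*(30 + 21103/448) = -3*34543/448 = -103629/448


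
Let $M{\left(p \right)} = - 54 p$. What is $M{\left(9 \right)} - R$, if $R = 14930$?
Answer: $-15416$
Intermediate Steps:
$M{\left(9 \right)} - R = \left(-54\right) 9 - 14930 = -486 - 14930 = -15416$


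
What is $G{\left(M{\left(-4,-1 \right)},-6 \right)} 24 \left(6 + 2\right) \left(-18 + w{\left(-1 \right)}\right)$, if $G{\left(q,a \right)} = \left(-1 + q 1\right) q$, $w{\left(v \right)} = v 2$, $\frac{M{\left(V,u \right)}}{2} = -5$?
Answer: $-422400$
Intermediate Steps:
$M{\left(V,u \right)} = -10$ ($M{\left(V,u \right)} = 2 \left(-5\right) = -10$)
$w{\left(v \right)} = 2 v$
$G{\left(q,a \right)} = q \left(-1 + q\right)$ ($G{\left(q,a \right)} = \left(-1 + q\right) q = q \left(-1 + q\right)$)
$G{\left(M{\left(-4,-1 \right)},-6 \right)} 24 \left(6 + 2\right) \left(-18 + w{\left(-1 \right)}\right) = - 10 \left(-1 - 10\right) 24 \left(6 + 2\right) \left(-18 + 2 \left(-1\right)\right) = \left(-10\right) \left(-11\right) 24 \cdot 8 \left(-18 - 2\right) = 110 \cdot 24 \cdot 8 \left(-20\right) = 2640 \left(-160\right) = -422400$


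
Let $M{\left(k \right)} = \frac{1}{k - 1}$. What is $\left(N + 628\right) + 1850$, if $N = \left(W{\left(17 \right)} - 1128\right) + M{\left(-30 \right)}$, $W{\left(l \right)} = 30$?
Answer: $\frac{42779}{31} \approx 1380.0$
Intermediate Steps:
$M{\left(k \right)} = \frac{1}{-1 + k}$
$N = - \frac{34039}{31}$ ($N = \left(30 - 1128\right) + \frac{1}{-1 - 30} = -1098 + \frac{1}{-31} = -1098 - \frac{1}{31} = - \frac{34039}{31} \approx -1098.0$)
$\left(N + 628\right) + 1850 = \left(- \frac{34039}{31} + 628\right) + 1850 = - \frac{14571}{31} + 1850 = \frac{42779}{31}$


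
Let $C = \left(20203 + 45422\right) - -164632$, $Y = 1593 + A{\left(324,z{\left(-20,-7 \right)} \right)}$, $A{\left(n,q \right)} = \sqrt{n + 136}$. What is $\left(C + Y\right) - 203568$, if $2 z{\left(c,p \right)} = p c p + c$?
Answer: $28282 + 2 \sqrt{115} \approx 28303.0$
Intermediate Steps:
$z{\left(c,p \right)} = \frac{c}{2} + \frac{c p^{2}}{2}$ ($z{\left(c,p \right)} = \frac{p c p + c}{2} = \frac{c p p + c}{2} = \frac{c p^{2} + c}{2} = \frac{c + c p^{2}}{2} = \frac{c}{2} + \frac{c p^{2}}{2}$)
$A{\left(n,q \right)} = \sqrt{136 + n}$
$Y = 1593 + 2 \sqrt{115}$ ($Y = 1593 + \sqrt{136 + 324} = 1593 + \sqrt{460} = 1593 + 2 \sqrt{115} \approx 1614.4$)
$C = 230257$ ($C = 65625 + 164632 = 230257$)
$\left(C + Y\right) - 203568 = \left(230257 + \left(1593 + 2 \sqrt{115}\right)\right) - 203568 = \left(231850 + 2 \sqrt{115}\right) - 203568 = 28282 + 2 \sqrt{115}$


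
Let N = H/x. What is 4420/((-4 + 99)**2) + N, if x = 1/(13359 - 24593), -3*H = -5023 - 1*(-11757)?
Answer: 136547812232/5415 ≈ 2.5217e+7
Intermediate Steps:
H = -6734/3 (H = -(-5023 - 1*(-11757))/3 = -(-5023 + 11757)/3 = -1/3*6734 = -6734/3 ≈ -2244.7)
x = -1/11234 (x = 1/(-11234) = -1/11234 ≈ -8.9015e-5)
N = 75649756/3 (N = -6734/(3*(-1/11234)) = -6734/3*(-11234) = 75649756/3 ≈ 2.5217e+7)
4420/((-4 + 99)**2) + N = 4420/((-4 + 99)**2) + 75649756/3 = 4420/(95**2) + 75649756/3 = 4420/9025 + 75649756/3 = 4420*(1/9025) + 75649756/3 = 884/1805 + 75649756/3 = 136547812232/5415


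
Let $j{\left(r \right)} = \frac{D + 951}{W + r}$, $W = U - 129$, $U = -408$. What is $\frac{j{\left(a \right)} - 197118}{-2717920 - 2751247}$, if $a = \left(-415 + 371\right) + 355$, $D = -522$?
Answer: $\frac{44549097}{1236031742} \approx 0.036042$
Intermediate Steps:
$a = 311$ ($a = -44 + 355 = 311$)
$W = -537$ ($W = -408 - 129 = -537$)
$j{\left(r \right)} = \frac{429}{-537 + r}$ ($j{\left(r \right)} = \frac{-522 + 951}{-537 + r} = \frac{429}{-537 + r}$)
$\frac{j{\left(a \right)} - 197118}{-2717920 - 2751247} = \frac{\frac{429}{-537 + 311} - 197118}{-2717920 - 2751247} = \frac{\frac{429}{-226} - 197118}{-5469167} = \left(429 \left(- \frac{1}{226}\right) - 197118\right) \left(- \frac{1}{5469167}\right) = \left(- \frac{429}{226} - 197118\right) \left(- \frac{1}{5469167}\right) = \left(- \frac{44549097}{226}\right) \left(- \frac{1}{5469167}\right) = \frac{44549097}{1236031742}$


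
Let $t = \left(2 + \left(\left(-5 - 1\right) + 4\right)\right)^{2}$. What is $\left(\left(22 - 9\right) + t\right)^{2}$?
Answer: $169$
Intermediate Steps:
$t = 0$ ($t = \left(2 + \left(-6 + 4\right)\right)^{2} = \left(2 - 2\right)^{2} = 0^{2} = 0$)
$\left(\left(22 - 9\right) + t\right)^{2} = \left(\left(22 - 9\right) + 0\right)^{2} = \left(13 + 0\right)^{2} = 13^{2} = 169$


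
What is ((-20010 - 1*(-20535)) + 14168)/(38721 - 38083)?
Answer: 14693/638 ≈ 23.030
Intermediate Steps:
((-20010 - 1*(-20535)) + 14168)/(38721 - 38083) = ((-20010 + 20535) + 14168)/638 = (525 + 14168)*(1/638) = 14693*(1/638) = 14693/638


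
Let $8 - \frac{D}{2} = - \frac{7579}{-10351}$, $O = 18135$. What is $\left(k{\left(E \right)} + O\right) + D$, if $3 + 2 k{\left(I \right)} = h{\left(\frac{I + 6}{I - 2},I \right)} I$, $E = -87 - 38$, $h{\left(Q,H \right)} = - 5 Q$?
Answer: $\frac{2203810728}{119507} \approx 18441.0$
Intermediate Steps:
$E = -125$
$k{\left(I \right)} = - \frac{3}{2} - \frac{5 I \left(6 + I\right)}{2 \left(-2 + I\right)}$ ($k{\left(I \right)} = - \frac{3}{2} + \frac{- 5 \frac{I + 6}{I - 2} I}{2} = - \frac{3}{2} + \frac{- 5 \frac{6 + I}{-2 + I} I}{2} = - \frac{3}{2} + \frac{- \frac{5 \left(6 + I\right)}{-2 + I} I}{2} = - \frac{3}{2} + \frac{\left(-5\right) I \frac{1}{-2 + I} \left(6 + I\right)}{2} = - \frac{3}{2} - \frac{5 I \left(6 + I\right)}{2 \left(-2 + I\right)}$)
$D = \frac{13678}{941}$ ($D = 16 - 2 \left(- \frac{7579}{-10351}\right) = 16 - 2 \left(\left(-7579\right) \left(- \frac{1}{10351}\right)\right) = 16 - \frac{1378}{941} = \frac{13678}{941} \approx 14.536$)
$\left(k{\left(E \right)} + O\right) + D = \left(\frac{6 - -4125 - 5 \left(-125\right)^{2}}{2 \left(-2 - 125\right)} + 18135\right) + \frac{13678}{941} = \left(\frac{6 + 4125 - 78125}{2 \left(-127\right)} + 18135\right) + \frac{13678}{941} = \left(\frac{1}{2} \left(- \frac{1}{127}\right) \left(6 + 4125 - 78125\right) + 18135\right) + \frac{13678}{941} = \left(\frac{1}{2} \left(- \frac{1}{127}\right) \left(-73994\right) + 18135\right) + \frac{13678}{941} = \left(\frac{36997}{127} + 18135\right) + \frac{13678}{941} = \frac{2340142}{127} + \frac{13678}{941} = \frac{2203810728}{119507}$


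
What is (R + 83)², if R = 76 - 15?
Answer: 20736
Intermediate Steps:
R = 61
(R + 83)² = (61 + 83)² = 144² = 20736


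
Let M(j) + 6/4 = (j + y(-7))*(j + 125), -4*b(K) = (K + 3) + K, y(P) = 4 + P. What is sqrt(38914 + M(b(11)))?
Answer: 15*sqrt(2689)/4 ≈ 194.46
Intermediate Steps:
b(K) = -3/4 - K/2 (b(K) = -((K + 3) + K)/4 = -((3 + K) + K)/4 = -(3 + 2*K)/4 = -3/4 - K/2)
M(j) = -3/2 + (-3 + j)*(125 + j) (M(j) = -3/2 + (j + (4 - 7))*(j + 125) = -3/2 + (j - 3)*(125 + j) = -3/2 + (-3 + j)*(125 + j))
sqrt(38914 + M(b(11))) = sqrt(38914 + (-753/2 + (-3/4 - 1/2*11)**2 + 122*(-3/4 - 1/2*11))) = sqrt(38914 + (-753/2 + (-3/4 - 11/2)**2 + 122*(-3/4 - 11/2))) = sqrt(38914 + (-753/2 + (-25/4)**2 + 122*(-25/4))) = sqrt(38914 + (-753/2 + 625/16 - 1525/2)) = sqrt(38914 - 17599/16) = sqrt(605025/16) = 15*sqrt(2689)/4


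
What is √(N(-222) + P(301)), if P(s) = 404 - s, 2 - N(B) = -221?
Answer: √326 ≈ 18.055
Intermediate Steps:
N(B) = 223 (N(B) = 2 - 1*(-221) = 2 + 221 = 223)
√(N(-222) + P(301)) = √(223 + (404 - 1*301)) = √(223 + (404 - 301)) = √(223 + 103) = √326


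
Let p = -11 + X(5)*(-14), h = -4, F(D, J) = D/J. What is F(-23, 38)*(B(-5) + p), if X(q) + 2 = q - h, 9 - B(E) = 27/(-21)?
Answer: 15893/266 ≈ 59.748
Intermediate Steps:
B(E) = 72/7 (B(E) = 9 - 27/(-21) = 9 - 27*(-1)/21 = 9 - 1*(-9/7) = 9 + 9/7 = 72/7)
X(q) = 2 + q (X(q) = -2 + (q - 1*(-4)) = -2 + (q + 4) = -2 + (4 + q) = 2 + q)
p = -109 (p = -11 + (2 + 5)*(-14) = -11 + 7*(-14) = -11 - 98 = -109)
F(-23, 38)*(B(-5) + p) = (-23/38)*(72/7 - 109) = -23*1/38*(-691/7) = -23/38*(-691/7) = 15893/266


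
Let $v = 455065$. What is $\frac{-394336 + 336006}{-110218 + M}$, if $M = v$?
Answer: $- \frac{58330}{344847} \approx -0.16915$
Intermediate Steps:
$M = 455065$
$\frac{-394336 + 336006}{-110218 + M} = \frac{-394336 + 336006}{-110218 + 455065} = - \frac{58330}{344847}$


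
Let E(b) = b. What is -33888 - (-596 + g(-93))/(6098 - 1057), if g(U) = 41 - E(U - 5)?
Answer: -170828951/5041 ≈ -33888.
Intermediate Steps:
g(U) = 46 - U (g(U) = 41 - (U - 5) = 41 - (-5 + U) = 41 + (5 - U) = 46 - U)
-33888 - (-596 + g(-93))/(6098 - 1057) = -33888 - (-596 + (46 - 1*(-93)))/(6098 - 1057) = -33888 - (-596 + (46 + 93))/5041 = -33888 - (-596 + 139)/5041 = -33888 - (-457)/5041 = -33888 - 1*(-457/5041) = -33888 + 457/5041 = -170828951/5041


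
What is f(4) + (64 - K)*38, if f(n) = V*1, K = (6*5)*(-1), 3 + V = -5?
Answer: 3564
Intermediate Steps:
V = -8 (V = -3 - 5 = -8)
K = -30 (K = 30*(-1) = -30)
f(n) = -8 (f(n) = -8*1 = -8)
f(4) + (64 - K)*38 = -8 + (64 - 1*(-30))*38 = -8 + (64 + 30)*38 = -8 + 94*38 = -8 + 3572 = 3564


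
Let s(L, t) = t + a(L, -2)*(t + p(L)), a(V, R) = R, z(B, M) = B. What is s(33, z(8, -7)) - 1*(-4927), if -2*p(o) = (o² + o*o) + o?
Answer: 7130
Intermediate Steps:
p(o) = -o² - o/2 (p(o) = -((o² + o*o) + o)/2 = -((o² + o²) + o)/2 = -(2*o² + o)/2 = -(o + 2*o²)/2 = -o² - o/2)
s(L, t) = -t + 2*L*(½ + L) (s(L, t) = t - 2*(t - L*(½ + L)) = t + (-2*t + 2*L*(½ + L)) = -t + 2*L*(½ + L))
s(33, z(8, -7)) - 1*(-4927) = (-1*8 + 33*(1 + 2*33)) - 1*(-4927) = (-8 + 33*(1 + 66)) + 4927 = (-8 + 33*67) + 4927 = (-8 + 2211) + 4927 = 2203 + 4927 = 7130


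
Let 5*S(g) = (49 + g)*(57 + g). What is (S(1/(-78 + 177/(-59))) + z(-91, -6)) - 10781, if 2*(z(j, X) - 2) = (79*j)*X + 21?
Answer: 745122161/65610 ≈ 11357.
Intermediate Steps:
z(j, X) = 25/2 + 79*X*j/2 (z(j, X) = 2 + ((79*j)*X + 21)/2 = 2 + (79*X*j + 21)/2 = 2 + (21 + 79*X*j)/2 = 2 + (21/2 + 79*X*j/2) = 25/2 + 79*X*j/2)
S(g) = (49 + g)*(57 + g)/5 (S(g) = ((49 + g)*(57 + g))/5 = (49 + g)*(57 + g)/5)
(S(1/(-78 + 177/(-59))) + z(-91, -6)) - 10781 = ((2793/5 + (1/(-78 + 177/(-59)))²/5 + 106/(5*(-78 + 177/(-59)))) + (25/2 + (79/2)*(-6)*(-91))) - 10781 = ((2793/5 + (1/(-78 + 177*(-1/59)))²/5 + 106/(5*(-78 + 177*(-1/59)))) + (25/2 + 21567)) - 10781 = ((2793/5 + (1/(-78 - 3))²/5 + 106/(5*(-78 - 3))) + 43159/2) - 10781 = ((2793/5 + (1/(-81))²/5 + (106/5)/(-81)) + 43159/2) - 10781 = ((2793/5 + (-1/81)²/5 + (106/5)*(-1/81)) + 43159/2) - 10781 = ((2793/5 + (⅕)*(1/6561) - 106/405) + 43159/2) - 10781 = ((2793/5 + 1/32805 - 106/405) + 43159/2) - 10781 = (18316288/32805 + 43159/2) - 10781 = 1452463571/65610 - 10781 = 745122161/65610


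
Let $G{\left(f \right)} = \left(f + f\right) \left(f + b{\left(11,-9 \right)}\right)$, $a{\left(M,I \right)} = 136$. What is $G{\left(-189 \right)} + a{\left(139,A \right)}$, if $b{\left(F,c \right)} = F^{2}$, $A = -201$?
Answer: $25840$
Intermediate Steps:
$G{\left(f \right)} = 2 f \left(121 + f\right)$ ($G{\left(f \right)} = \left(f + f\right) \left(f + 11^{2}\right) = 2 f \left(f + 121\right) = 2 f \left(121 + f\right)$)
$G{\left(-189 \right)} + a{\left(139,A \right)} = 2 \left(-189\right) \left(121 - 189\right) + 136 = 2 \left(-189\right) \left(-68\right) + 136 = 25704 + 136 = 25840$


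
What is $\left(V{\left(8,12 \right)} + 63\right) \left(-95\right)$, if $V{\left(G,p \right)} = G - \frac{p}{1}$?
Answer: $-5605$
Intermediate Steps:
$V{\left(G,p \right)} = G - p$ ($V{\left(G,p \right)} = G - p 1 = G - p$)
$\left(V{\left(8,12 \right)} + 63\right) \left(-95\right) = \left(\left(8 - 12\right) + 63\right) \left(-95\right) = \left(-4 + 63\right) \left(-95\right) = 59 \left(-95\right) = -5605$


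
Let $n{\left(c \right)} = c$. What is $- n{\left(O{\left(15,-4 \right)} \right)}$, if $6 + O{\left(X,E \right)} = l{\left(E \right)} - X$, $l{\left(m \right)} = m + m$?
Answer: $29$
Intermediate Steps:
$l{\left(m \right)} = 2 m$
$O{\left(X,E \right)} = -6 - X + 2 E$ ($O{\left(X,E \right)} = -6 + \left(2 E - X\right) = -6 + \left(- X + 2 E\right) = -6 - X + 2 E$)
$- n{\left(O{\left(15,-4 \right)} \right)} = - (-6 - 15 + 2 \left(-4\right)) = - (-6 - 15 - 8) = \left(-1\right) \left(-29\right) = 29$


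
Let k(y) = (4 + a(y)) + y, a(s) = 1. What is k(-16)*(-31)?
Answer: 341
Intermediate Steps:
k(y) = 5 + y (k(y) = (4 + 1) + y = 5 + y)
k(-16)*(-31) = (5 - 16)*(-31) = -11*(-31) = 341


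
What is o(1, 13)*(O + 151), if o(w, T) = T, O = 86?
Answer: 3081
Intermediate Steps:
o(1, 13)*(O + 151) = 13*(86 + 151) = 13*237 = 3081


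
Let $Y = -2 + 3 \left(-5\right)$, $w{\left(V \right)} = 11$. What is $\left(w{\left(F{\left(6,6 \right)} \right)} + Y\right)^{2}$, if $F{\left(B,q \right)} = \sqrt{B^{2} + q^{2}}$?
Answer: $36$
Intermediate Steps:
$Y = -17$ ($Y = -2 - 15 = -17$)
$\left(w{\left(F{\left(6,6 \right)} \right)} + Y\right)^{2} = \left(11 - 17\right)^{2} = \left(-6\right)^{2} = 36$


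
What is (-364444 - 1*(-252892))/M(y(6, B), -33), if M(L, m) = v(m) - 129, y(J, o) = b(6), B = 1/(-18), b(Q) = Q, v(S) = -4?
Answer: 15936/19 ≈ 838.74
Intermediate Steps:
B = -1/18 ≈ -0.055556
y(J, o) = 6
M(L, m) = -133 (M(L, m) = -4 - 129 = -133)
(-364444 - 1*(-252892))/M(y(6, B), -33) = (-364444 - 1*(-252892))/(-133) = (-364444 + 252892)*(-1/133) = -111552*(-1/133) = 15936/19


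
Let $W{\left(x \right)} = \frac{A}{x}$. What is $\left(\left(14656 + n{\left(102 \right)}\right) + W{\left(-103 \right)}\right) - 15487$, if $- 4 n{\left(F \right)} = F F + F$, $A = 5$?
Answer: $- \frac{712255}{206} \approx -3457.5$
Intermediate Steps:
$n{\left(F \right)} = - \frac{F}{4} - \frac{F^{2}}{4}$ ($n{\left(F \right)} = - \frac{F F + F}{4} = - \frac{F^{2} + F}{4} = - \frac{F + F^{2}}{4} = - \frac{F}{4} - \frac{F^{2}}{4}$)
$W{\left(x \right)} = \frac{5}{x}$
$\left(\left(14656 + n{\left(102 \right)}\right) + W{\left(-103 \right)}\right) - 15487 = \left(\left(14656 - \frac{51 \left(1 + 102\right)}{2}\right) + \frac{5}{-103}\right) - 15487 = \left(\left(14656 - \frac{51}{2} \cdot 103\right) + 5 \left(- \frac{1}{103}\right)\right) - 15487 = \left(\left(14656 - \frac{5253}{2}\right) - \frac{5}{103}\right) - 15487 = \left(\frac{24059}{2} - \frac{5}{103}\right) - 15487 = \frac{2478067}{206} - 15487 = - \frac{712255}{206}$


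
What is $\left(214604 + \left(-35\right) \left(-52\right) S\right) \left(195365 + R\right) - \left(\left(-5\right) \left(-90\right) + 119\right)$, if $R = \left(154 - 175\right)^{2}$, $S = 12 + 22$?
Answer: $54137225535$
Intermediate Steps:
$S = 34$
$R = 441$ ($R = \left(-21\right)^{2} = 441$)
$\left(214604 + \left(-35\right) \left(-52\right) S\right) \left(195365 + R\right) - \left(\left(-5\right) \left(-90\right) + 119\right) = \left(214604 + \left(-35\right) \left(-52\right) 34\right) \left(195365 + 441\right) - \left(\left(-5\right) \left(-90\right) + 119\right) = \left(214604 + 1820 \cdot 34\right) 195806 - \left(450 + 119\right) = \left(214604 + 61880\right) 195806 - 569 = 276484 \cdot 195806 - 569 = 54137226104 - 569 = 54137225535$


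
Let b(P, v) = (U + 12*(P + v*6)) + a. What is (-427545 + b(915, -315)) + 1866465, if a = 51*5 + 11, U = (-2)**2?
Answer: 1427490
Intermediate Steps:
U = 4
a = 266 (a = 255 + 11 = 266)
b(P, v) = 270 + 12*P + 72*v (b(P, v) = (4 + 12*(P + v*6)) + 266 = (4 + 12*(P + 6*v)) + 266 = (4 + (12*P + 72*v)) + 266 = (4 + 12*P + 72*v) + 266 = 270 + 12*P + 72*v)
(-427545 + b(915, -315)) + 1866465 = (-427545 + (270 + 12*915 + 72*(-315))) + 1866465 = (-427545 + (270 + 10980 - 22680)) + 1866465 = (-427545 - 11430) + 1866465 = -438975 + 1866465 = 1427490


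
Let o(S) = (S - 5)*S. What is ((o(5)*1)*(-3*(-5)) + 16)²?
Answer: 256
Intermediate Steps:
o(S) = S*(-5 + S) (o(S) = (-5 + S)*S = S*(-5 + S))
((o(5)*1)*(-3*(-5)) + 16)² = (((5*(-5 + 5))*1)*(-3*(-5)) + 16)² = (((5*0)*1)*15 + 16)² = ((0*1)*15 + 16)² = (0*15 + 16)² = (0 + 16)² = 16² = 256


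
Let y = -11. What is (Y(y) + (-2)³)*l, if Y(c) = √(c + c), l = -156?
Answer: 1248 - 156*I*√22 ≈ 1248.0 - 731.71*I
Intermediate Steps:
Y(c) = √2*√c (Y(c) = √(2*c) = √2*√c)
(Y(y) + (-2)³)*l = (√2*√(-11) + (-2)³)*(-156) = (√2*(I*√11) - 8)*(-156) = (I*√22 - 8)*(-156) = (-8 + I*√22)*(-156) = 1248 - 156*I*√22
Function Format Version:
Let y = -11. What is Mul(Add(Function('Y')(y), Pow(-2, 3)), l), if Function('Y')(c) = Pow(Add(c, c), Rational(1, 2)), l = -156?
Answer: Add(1248, Mul(-156, I, Pow(22, Rational(1, 2)))) ≈ Add(1248.0, Mul(-731.71, I))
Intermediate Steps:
Function('Y')(c) = Mul(Pow(2, Rational(1, 2)), Pow(c, Rational(1, 2))) (Function('Y')(c) = Pow(Mul(2, c), Rational(1, 2)) = Mul(Pow(2, Rational(1, 2)), Pow(c, Rational(1, 2))))
Mul(Add(Function('Y')(y), Pow(-2, 3)), l) = Mul(Add(Mul(Pow(2, Rational(1, 2)), Pow(-11, Rational(1, 2))), Pow(-2, 3)), -156) = Mul(Add(Mul(Pow(2, Rational(1, 2)), Mul(I, Pow(11, Rational(1, 2)))), -8), -156) = Mul(Add(Mul(I, Pow(22, Rational(1, 2))), -8), -156) = Mul(Add(-8, Mul(I, Pow(22, Rational(1, 2)))), -156) = Add(1248, Mul(-156, I, Pow(22, Rational(1, 2))))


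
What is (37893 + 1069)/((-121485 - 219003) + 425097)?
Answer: 5566/12087 ≈ 0.46049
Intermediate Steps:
(37893 + 1069)/((-121485 - 219003) + 425097) = 38962/(-340488 + 425097) = 38962/84609 = 38962*(1/84609) = 5566/12087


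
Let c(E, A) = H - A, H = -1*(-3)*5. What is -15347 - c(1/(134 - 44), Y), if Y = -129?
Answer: -15491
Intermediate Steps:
H = 15 (H = 3*5 = 15)
c(E, A) = 15 - A
-15347 - c(1/(134 - 44), Y) = -15347 - (15 - 1*(-129)) = -15347 - (15 + 129) = -15347 - 1*144 = -15347 - 144 = -15491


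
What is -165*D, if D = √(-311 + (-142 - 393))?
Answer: -495*I*√94 ≈ -4799.2*I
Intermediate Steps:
D = 3*I*√94 (D = √(-311 - 535) = √(-846) = 3*I*√94 ≈ 29.086*I)
-165*D = -495*I*√94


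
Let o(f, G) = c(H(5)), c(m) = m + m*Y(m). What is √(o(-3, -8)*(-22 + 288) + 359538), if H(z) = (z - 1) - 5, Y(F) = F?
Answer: √359538 ≈ 599.62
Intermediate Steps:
H(z) = -6 + z (H(z) = (-1 + z) - 5 = -6 + z)
c(m) = m + m² (c(m) = m + m*m = m + m²)
o(f, G) = 0 (o(f, G) = (-6 + 5)*(1 + (-6 + 5)) = -(1 - 1) = -1*0 = 0)
√(o(-3, -8)*(-22 + 288) + 359538) = √(0*(-22 + 288) + 359538) = √(0*266 + 359538) = √(0 + 359538) = √359538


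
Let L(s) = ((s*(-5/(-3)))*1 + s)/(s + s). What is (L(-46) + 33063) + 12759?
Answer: 137470/3 ≈ 45823.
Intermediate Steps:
L(s) = 4/3 (L(s) = ((s*(-5*(-1/3)))*1 + s)/((2*s)) = ((s*(5/3))*1 + s)*(1/(2*s)) = ((5*s/3)*1 + s)*(1/(2*s)) = (5*s/3 + s)*(1/(2*s)) = (8*s/3)*(1/(2*s)) = 4/3)
(L(-46) + 33063) + 12759 = (4/3 + 33063) + 12759 = 99193/3 + 12759 = 137470/3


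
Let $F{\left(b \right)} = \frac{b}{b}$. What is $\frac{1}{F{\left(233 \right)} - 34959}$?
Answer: $- \frac{1}{34958} \approx -2.8606 \cdot 10^{-5}$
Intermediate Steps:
$F{\left(b \right)} = 1$
$\frac{1}{F{\left(233 \right)} - 34959} = \frac{1}{1 - 34959} = \frac{1}{-34958} = - \frac{1}{34958}$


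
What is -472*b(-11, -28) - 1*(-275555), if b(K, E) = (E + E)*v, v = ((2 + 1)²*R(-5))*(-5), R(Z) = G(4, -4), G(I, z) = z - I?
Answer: 9791075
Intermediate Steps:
R(Z) = -8 (R(Z) = -4 - 1*4 = -4 - 4 = -8)
v = 360 (v = ((2 + 1)²*(-8))*(-5) = (3²*(-8))*(-5) = (9*(-8))*(-5) = -72*(-5) = 360)
b(K, E) = 720*E (b(K, E) = (E + E)*360 = (2*E)*360 = 720*E)
-472*b(-11, -28) - 1*(-275555) = -339840*(-28) - 1*(-275555) = -472*(-20160) + 275555 = 9515520 + 275555 = 9791075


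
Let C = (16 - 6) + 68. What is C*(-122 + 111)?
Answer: -858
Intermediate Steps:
C = 78 (C = 10 + 68 = 78)
C*(-122 + 111) = 78*(-122 + 111) = 78*(-11) = -858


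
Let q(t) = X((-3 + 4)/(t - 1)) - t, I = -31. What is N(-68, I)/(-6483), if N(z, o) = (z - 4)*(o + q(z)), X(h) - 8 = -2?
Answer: 1032/2161 ≈ 0.47756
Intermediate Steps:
X(h) = 6 (X(h) = 8 - 2 = 6)
q(t) = 6 - t
N(z, o) = (-4 + z)*(6 + o - z) (N(z, o) = (z - 4)*(o + (6 - z)) = (-4 + z)*(6 + o - z))
N(-68, I)/(-6483) = (-24 - 1*(-68)² - 4*(-31) + 10*(-68) - 31*(-68))/(-6483) = (-24 - 1*4624 + 124 - 680 + 2108)*(-1/6483) = (-24 - 4624 + 124 - 680 + 2108)*(-1/6483) = -3096*(-1/6483) = 1032/2161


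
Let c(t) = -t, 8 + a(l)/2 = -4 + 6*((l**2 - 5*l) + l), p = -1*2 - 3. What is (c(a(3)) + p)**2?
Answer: 3025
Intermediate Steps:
p = -5 (p = -2 - 3 = -5)
a(l) = -24 - 48*l + 12*l**2 (a(l) = -16 + 2*(-4 + 6*((l**2 - 5*l) + l)) = -16 + 2*(-4 + 6*(l**2 - 4*l)) = -16 + 2*(-4 + (-24*l + 6*l**2)) = -16 + 2*(-4 - 24*l + 6*l**2) = -16 + (-8 - 48*l + 12*l**2) = -24 - 48*l + 12*l**2)
(c(a(3)) + p)**2 = (-(-24 - 48*3 + 12*3**2) - 5)**2 = (-(-24 - 144 + 12*9) - 5)**2 = (-(-24 - 144 + 108) - 5)**2 = (-1*(-60) - 5)**2 = (60 - 5)**2 = 55**2 = 3025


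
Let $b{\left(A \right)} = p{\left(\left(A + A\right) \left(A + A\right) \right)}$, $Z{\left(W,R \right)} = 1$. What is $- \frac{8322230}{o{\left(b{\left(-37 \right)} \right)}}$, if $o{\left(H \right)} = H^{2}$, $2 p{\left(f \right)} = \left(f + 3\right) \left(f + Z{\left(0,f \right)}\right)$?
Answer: $- \frac{33288920}{900509051961289} \approx -3.6967 \cdot 10^{-8}$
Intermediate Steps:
$p{\left(f \right)} = \frac{\left(1 + f\right) \left(3 + f\right)}{2}$ ($p{\left(f \right)} = \frac{\left(f + 3\right) \left(f + 1\right)}{2} = \frac{\left(3 + f\right) \left(1 + f\right)}{2} = \frac{\left(1 + f\right) \left(3 + f\right)}{2}$)
$b{\left(A \right)} = \frac{3}{2} + 8 A^{2} + 8 A^{4}$ ($b{\left(A \right)} = \frac{3}{2} + \frac{\left(\left(A + A\right) \left(A + A\right)\right)^{2}}{2} + 2 \left(A + A\right) \left(A + A\right) = \frac{3}{2} + \frac{\left(2 A 2 A\right)^{2}}{2} + 2 \cdot 2 A 2 A = \frac{3}{2} + \frac{\left(4 A^{2}\right)^{2}}{2} + 2 \cdot 4 A^{2} = \frac{3}{2} + \frac{16 A^{4}}{2} + 8 A^{2} = \frac{3}{2} + 8 A^{4} + 8 A^{2} = \frac{3}{2} + 8 A^{2} + 8 A^{4}$)
$- \frac{8322230}{o{\left(b{\left(-37 \right)} \right)}} = - \frac{8322230}{\left(\frac{3}{2} + 8 \left(-37\right)^{2} + 8 \left(-37\right)^{4}\right)^{2}} = - \frac{8322230}{\left(\frac{3}{2} + 8 \cdot 1369 + 8 \cdot 1874161\right)^{2}} = - \frac{8322230}{\left(\frac{3}{2} + 10952 + 14993288\right)^{2}} = - \frac{8322230}{\left(\frac{30008483}{2}\right)^{2}} = - \frac{8322230}{\frac{900509051961289}{4}} = \left(-8322230\right) \frac{4}{900509051961289} = - \frac{33288920}{900509051961289}$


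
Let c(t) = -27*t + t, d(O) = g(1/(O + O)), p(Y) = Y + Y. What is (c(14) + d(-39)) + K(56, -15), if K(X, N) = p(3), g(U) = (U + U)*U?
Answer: -1089035/3042 ≈ -358.00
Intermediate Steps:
g(U) = 2*U**2 (g(U) = (2*U)*U = 2*U**2)
p(Y) = 2*Y
d(O) = 1/(2*O**2) (d(O) = 2*(1/(O + O))**2 = 2*(1/(2*O))**2 = 2*(1/(4*O**2)) = 1/(2*O**2))
K(X, N) = 6 (K(X, N) = 2*3 = 6)
c(t) = -26*t
(c(14) + d(-39)) + K(56, -15) = (-26*14 + (1/2)/(-39)**2) + 6 = (-364 + (1/2)*(1/1521)) + 6 = (-364 + 1/3042) + 6 = -1107287/3042 + 6 = -1089035/3042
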